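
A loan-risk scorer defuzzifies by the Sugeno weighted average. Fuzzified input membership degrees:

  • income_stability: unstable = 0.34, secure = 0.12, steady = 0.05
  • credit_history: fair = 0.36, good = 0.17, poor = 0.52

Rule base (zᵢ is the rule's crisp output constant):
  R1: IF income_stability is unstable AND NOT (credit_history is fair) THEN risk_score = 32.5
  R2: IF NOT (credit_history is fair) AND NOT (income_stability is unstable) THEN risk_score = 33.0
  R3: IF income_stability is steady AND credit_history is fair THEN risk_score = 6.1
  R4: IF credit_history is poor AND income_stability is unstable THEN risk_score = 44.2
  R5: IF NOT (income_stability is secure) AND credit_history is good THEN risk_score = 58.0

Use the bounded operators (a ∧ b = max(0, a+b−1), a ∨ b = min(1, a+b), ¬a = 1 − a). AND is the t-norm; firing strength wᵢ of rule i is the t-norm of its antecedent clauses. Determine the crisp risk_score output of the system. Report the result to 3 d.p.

R1 (z=32.5): unstable=0.34, ¬fair=1−0.36=0.64; AND[max(0, a+b−1)] → w = 0.00
R2 (z=33.0): ¬fair=1−0.36=0.64, ¬unstable=1−0.34=0.66; AND[max(0, a+b−1)] → w = 0.30
R3 (z=6.1): steady=0.05, fair=0.36; AND[max(0, a+b−1)] → w = 0.00
R4 (z=44.2): poor=0.52, unstable=0.34; AND[max(0, a+b−1)] → w = 0.00
R5 (z=58.0): ¬secure=1−0.12=0.88, good=0.17; AND[max(0, a+b−1)] → w = 0.05
Weighted average = (0.00·32.5 + 0.30·33.0 + 0.00·6.1 + 0.00·44.2 + 0.05·58.0) / (0.00 + 0.30 + 0.00 + 0.00 + 0.05)
  = 12.8000 / 0.3500 = 36.571

36.571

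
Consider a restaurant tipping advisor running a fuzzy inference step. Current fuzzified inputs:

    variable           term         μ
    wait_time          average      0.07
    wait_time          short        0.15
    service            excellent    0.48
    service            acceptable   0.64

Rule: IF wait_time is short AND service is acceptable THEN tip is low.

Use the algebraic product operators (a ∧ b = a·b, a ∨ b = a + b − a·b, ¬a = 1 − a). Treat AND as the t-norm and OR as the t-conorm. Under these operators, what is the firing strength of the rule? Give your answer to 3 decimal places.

0.096

firing strength: short=0.15, acceptable=0.64; AND[a·b] → w = 0.0960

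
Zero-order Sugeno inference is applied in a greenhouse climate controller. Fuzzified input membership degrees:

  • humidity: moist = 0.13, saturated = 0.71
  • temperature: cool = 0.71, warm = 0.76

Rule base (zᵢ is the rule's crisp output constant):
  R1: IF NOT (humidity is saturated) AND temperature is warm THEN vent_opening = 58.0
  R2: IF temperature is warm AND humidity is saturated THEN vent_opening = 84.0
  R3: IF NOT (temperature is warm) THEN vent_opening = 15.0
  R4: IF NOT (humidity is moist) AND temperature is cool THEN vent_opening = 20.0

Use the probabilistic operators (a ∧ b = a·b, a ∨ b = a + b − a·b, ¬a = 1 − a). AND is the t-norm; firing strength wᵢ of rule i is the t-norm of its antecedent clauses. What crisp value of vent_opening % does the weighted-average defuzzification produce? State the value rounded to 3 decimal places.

45.783

R1 (z=58.0): ¬saturated=1−0.71=0.29, warm=0.76; AND[a·b] → w = 0.2204
R2 (z=84.0): warm=0.76, saturated=0.71; AND[a·b] → w = 0.5396
R3 (z=15.0): ¬warm=1−0.76=0.24 → w = 0.2400
R4 (z=20.0): ¬moist=1−0.13=0.87, cool=0.71; AND[a·b] → w = 0.6177
Weighted average = (0.2204·58.0 + 0.5396·84.0 + 0.2400·15.0 + 0.6177·20.0) / (0.2204 + 0.5396 + 0.2400 + 0.6177)
  = 74.0636 / 1.6177 = 45.783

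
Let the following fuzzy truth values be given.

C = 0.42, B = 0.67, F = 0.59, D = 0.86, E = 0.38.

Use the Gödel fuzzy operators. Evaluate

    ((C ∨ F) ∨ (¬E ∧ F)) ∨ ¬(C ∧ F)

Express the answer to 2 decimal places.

0.59

C ∨ F = max(a, b) on (0.42, 0.59) = 0.59
¬E = 1 − 0.38 = 0.62
¬E ∧ F = min(a, b) on (0.62, 0.59) = 0.59
(C ∨ F) ∨ (¬E ∧ F) = max(a, b) on (0.59, 0.59) = 0.59
C ∧ F = min(a, b) on (0.42, 0.59) = 0.42
¬(C ∧ F) = 1 − 0.42 = 0.58
((C ∨ F) ∨ (¬E ∧ F)) ∨ ¬(C ∧ F) = max(a, b) on (0.59, 0.58) = 0.59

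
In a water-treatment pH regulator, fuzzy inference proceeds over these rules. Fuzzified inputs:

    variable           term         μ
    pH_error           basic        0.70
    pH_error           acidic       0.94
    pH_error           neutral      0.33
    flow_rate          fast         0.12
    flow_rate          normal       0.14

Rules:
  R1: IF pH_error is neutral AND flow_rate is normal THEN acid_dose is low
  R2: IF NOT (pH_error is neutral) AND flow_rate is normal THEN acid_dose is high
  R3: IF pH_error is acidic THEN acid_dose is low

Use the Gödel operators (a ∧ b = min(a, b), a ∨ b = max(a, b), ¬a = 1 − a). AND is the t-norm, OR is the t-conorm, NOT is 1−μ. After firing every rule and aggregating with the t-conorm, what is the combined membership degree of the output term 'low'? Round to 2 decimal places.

R1: neutral=0.33, normal=0.14; AND[min(a, b)] → w = 0.14
R2: ¬neutral=1−0.33=0.67, normal=0.14; AND[min(a, b)] → w = 0.14
R3: acidic=0.94 → w = 0.94
Rules with consequent 'low': {R1, R3} → strengths 0.14, 0.94
Aggregate via t-conorm [max(a, b)]: 0.94

0.94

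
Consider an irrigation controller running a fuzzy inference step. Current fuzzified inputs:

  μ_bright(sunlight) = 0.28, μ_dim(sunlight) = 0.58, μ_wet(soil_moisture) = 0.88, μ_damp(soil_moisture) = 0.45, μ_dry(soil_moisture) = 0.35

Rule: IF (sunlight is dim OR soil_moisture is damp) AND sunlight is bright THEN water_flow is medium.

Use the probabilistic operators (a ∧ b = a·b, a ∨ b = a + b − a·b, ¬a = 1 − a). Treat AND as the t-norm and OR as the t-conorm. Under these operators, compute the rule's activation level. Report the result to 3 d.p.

firing strength: (dim=0.58 OR damp=0.45) = 0.7690; AND[a·b] with bright=0.28 → w = 0.2153

0.215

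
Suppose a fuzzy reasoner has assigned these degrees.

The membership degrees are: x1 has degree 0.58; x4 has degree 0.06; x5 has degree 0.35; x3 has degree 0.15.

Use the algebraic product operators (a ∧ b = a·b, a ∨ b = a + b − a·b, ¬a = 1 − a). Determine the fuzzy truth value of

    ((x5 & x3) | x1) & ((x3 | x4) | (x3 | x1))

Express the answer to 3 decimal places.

0.430

x5 & x3 = a·b on (0.3500, 0.1500) = 0.0525
(x5 & x3) | x1 = a + b − a·b on (0.0525, 0.5800) = 0.6020
x3 | x4 = a + b − a·b on (0.1500, 0.0600) = 0.2010
x3 | x1 = a + b − a·b on (0.1500, 0.5800) = 0.6430
(x3 | x4) | (x3 | x1) = a + b − a·b on (0.2010, 0.6430) = 0.7148
((x5 & x3) | x1) & ((x3 | x4) | (x3 | x1)) = a·b on (0.6020, 0.7148) = 0.4303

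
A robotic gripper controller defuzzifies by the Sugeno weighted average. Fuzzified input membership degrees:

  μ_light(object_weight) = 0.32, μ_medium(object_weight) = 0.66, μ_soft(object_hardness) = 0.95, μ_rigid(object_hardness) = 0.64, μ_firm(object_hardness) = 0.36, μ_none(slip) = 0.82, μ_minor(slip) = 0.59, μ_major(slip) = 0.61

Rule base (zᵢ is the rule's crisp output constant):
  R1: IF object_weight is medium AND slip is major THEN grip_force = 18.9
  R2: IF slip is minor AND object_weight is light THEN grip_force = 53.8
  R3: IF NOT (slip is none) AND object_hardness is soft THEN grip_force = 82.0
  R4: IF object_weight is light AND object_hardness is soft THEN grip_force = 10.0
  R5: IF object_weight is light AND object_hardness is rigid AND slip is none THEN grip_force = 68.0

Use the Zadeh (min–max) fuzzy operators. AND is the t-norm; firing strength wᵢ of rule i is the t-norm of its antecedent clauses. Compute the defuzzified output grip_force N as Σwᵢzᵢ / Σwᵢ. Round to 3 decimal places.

R1 (z=18.9): medium=0.66, major=0.61; AND[min(a, b)] → w = 0.61
R2 (z=53.8): minor=0.59, light=0.32; AND[min(a, b)] → w = 0.32
R3 (z=82.0): ¬none=1−0.82=0.18, soft=0.95; AND[min(a, b)] → w = 0.18
R4 (z=10.0): light=0.32, soft=0.95; AND[min(a, b)] → w = 0.32
R5 (z=68.0): light=0.32, rigid=0.64, none=0.82; AND[min(a, b)] → w = 0.32
Weighted average = (0.61·18.9 + 0.32·53.8 + 0.18·82.0 + 0.32·10.0 + 0.32·68.0) / (0.61 + 0.32 + 0.18 + 0.32 + 0.32)
  = 68.4650 / 1.7500 = 39.123

39.123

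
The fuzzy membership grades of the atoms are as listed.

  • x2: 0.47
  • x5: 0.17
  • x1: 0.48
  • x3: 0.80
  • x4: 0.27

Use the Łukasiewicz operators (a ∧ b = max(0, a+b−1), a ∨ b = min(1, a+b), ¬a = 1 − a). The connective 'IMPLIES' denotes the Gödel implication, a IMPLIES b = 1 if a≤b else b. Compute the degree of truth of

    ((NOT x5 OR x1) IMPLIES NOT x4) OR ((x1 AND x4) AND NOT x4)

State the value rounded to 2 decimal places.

NOT x5 = 1 − 0.17 = 0.83
NOT x5 OR x1 = min(1, a+b) on (0.83, 0.48) = 1.00
NOT x4 = 1 − 0.27 = 0.73
(NOT x5 OR x1) IMPLIES NOT x4  [Gödel: 1 if a≤b else b] with a=1.00, b=0.73 → 0.73
x1 AND x4 = max(0, a+b−1) on (0.48, 0.27) = 0.00
NOT x4 = 1 − 0.27 = 0.73
(x1 AND x4) AND NOT x4 = max(0, a+b−1) on (0.00, 0.73) = 0.00
((NOT x5 OR x1) IMPLIES NOT x4) OR ((x1 AND x4) AND NOT x4) = min(1, a+b) on (0.73, 0.00) = 0.73

0.73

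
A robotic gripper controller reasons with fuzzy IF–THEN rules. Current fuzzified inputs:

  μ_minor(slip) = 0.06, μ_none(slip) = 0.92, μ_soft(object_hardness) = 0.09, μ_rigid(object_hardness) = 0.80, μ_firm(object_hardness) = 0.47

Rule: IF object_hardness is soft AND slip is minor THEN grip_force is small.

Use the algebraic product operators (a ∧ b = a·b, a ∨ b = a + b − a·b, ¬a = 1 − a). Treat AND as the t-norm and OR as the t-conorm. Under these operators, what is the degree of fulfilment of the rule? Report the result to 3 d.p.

0.005

firing strength: soft=0.09, minor=0.06; AND[a·b] → w = 0.0054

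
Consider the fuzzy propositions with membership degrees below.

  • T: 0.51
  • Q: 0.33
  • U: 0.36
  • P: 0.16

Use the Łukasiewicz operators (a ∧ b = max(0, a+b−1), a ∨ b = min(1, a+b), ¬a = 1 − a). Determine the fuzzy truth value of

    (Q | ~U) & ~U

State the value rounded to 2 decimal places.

0.61

~U = 1 − 0.36 = 0.64
Q | ~U = min(1, a+b) on (0.33, 0.64) = 0.97
~U = 1 − 0.36 = 0.64
(Q | ~U) & ~U = max(0, a+b−1) on (0.97, 0.64) = 0.61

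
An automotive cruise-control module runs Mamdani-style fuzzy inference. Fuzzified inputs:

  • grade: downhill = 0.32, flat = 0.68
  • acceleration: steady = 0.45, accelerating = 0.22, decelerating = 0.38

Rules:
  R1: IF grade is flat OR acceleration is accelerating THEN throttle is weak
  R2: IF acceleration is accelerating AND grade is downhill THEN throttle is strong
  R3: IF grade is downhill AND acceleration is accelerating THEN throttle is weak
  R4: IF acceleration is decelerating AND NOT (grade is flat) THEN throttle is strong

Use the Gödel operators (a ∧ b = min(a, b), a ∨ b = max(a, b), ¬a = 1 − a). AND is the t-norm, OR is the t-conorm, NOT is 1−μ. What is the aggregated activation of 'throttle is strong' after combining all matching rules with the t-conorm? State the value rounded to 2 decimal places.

0.32

R1: flat=0.68, accelerating=0.22; OR[max(a, b)] → w = 0.68
R2: accelerating=0.22, downhill=0.32; AND[min(a, b)] → w = 0.22
R3: downhill=0.32, accelerating=0.22; AND[min(a, b)] → w = 0.22
R4: decelerating=0.38, ¬flat=1−0.68=0.32; AND[min(a, b)] → w = 0.32
Rules with consequent 'strong': {R2, R4} → strengths 0.22, 0.32
Aggregate via t-conorm [max(a, b)]: 0.32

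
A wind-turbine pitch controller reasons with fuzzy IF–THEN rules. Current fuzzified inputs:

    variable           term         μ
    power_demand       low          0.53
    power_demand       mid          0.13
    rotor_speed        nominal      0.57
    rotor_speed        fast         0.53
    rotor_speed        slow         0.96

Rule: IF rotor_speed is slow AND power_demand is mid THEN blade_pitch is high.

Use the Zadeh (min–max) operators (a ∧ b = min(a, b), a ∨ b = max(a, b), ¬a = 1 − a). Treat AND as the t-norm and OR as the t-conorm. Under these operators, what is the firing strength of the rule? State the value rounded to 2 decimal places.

firing strength: slow=0.96, mid=0.13; AND[min(a, b)] → w = 0.13

0.13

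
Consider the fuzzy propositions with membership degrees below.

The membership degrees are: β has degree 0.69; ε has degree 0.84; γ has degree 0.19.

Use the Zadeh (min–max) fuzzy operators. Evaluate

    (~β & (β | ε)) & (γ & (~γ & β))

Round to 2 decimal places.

0.19

~β = 1 − 0.69 = 0.31
β | ε = max(a, b) on (0.69, 0.84) = 0.84
~β & (β | ε) = min(a, b) on (0.31, 0.84) = 0.31
~γ = 1 − 0.19 = 0.81
~γ & β = min(a, b) on (0.81, 0.69) = 0.69
γ & (~γ & β) = min(a, b) on (0.19, 0.69) = 0.19
(~β & (β | ε)) & (γ & (~γ & β)) = min(a, b) on (0.31, 0.19) = 0.19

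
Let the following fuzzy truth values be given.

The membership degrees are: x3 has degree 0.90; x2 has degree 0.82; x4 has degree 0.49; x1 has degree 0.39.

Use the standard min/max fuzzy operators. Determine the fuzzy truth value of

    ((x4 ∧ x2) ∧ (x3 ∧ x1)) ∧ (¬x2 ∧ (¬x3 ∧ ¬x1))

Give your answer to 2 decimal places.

0.10

x4 ∧ x2 = min(a, b) on (0.49, 0.82) = 0.49
x3 ∧ x1 = min(a, b) on (0.90, 0.39) = 0.39
(x4 ∧ x2) ∧ (x3 ∧ x1) = min(a, b) on (0.49, 0.39) = 0.39
¬x2 = 1 − 0.82 = 0.18
¬x3 = 1 − 0.90 = 0.10
¬x1 = 1 − 0.39 = 0.61
¬x3 ∧ ¬x1 = min(a, b) on (0.10, 0.61) = 0.10
¬x2 ∧ (¬x3 ∧ ¬x1) = min(a, b) on (0.18, 0.10) = 0.10
((x4 ∧ x2) ∧ (x3 ∧ x1)) ∧ (¬x2 ∧ (¬x3 ∧ ¬x1)) = min(a, b) on (0.39, 0.10) = 0.10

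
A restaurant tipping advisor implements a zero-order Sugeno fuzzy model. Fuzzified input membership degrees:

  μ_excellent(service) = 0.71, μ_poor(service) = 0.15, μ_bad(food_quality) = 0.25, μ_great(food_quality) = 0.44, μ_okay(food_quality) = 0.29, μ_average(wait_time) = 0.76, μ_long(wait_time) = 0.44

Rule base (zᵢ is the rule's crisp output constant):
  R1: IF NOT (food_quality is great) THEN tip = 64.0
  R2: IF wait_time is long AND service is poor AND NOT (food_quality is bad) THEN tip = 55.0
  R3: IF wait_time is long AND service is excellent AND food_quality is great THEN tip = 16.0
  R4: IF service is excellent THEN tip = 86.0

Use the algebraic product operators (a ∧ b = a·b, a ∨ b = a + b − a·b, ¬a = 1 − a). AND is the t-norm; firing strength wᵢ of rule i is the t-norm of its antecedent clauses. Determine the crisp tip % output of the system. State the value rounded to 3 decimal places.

69.887

R1 (z=64.0): ¬great=1−0.44=0.56 → w = 0.5600
R2 (z=55.0): long=0.44, poor=0.15, ¬bad=1−0.25=0.75; AND[a·b] → w = 0.0495
R3 (z=16.0): long=0.44, excellent=0.71, great=0.44; AND[a·b] → w = 0.1375
R4 (z=86.0): excellent=0.71 → w = 0.7100
Weighted average = (0.5600·64.0 + 0.0495·55.0 + 0.1375·16.0 + 0.7100·86.0) / (0.5600 + 0.0495 + 0.1375 + 0.7100)
  = 101.8218 / 1.4570 = 69.887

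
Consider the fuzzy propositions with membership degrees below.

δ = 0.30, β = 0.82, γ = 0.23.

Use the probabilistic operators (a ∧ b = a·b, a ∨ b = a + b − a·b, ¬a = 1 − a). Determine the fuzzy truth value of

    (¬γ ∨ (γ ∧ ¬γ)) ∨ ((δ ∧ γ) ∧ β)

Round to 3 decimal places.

¬γ = 1 − 0.2300 = 0.7700
¬γ = 1 − 0.2300 = 0.7700
γ ∧ ¬γ = a·b on (0.2300, 0.7700) = 0.1771
¬γ ∨ (γ ∧ ¬γ) = a + b − a·b on (0.7700, 0.1771) = 0.8107
δ ∧ γ = a·b on (0.3000, 0.2300) = 0.0690
(δ ∧ γ) ∧ β = a·b on (0.0690, 0.8200) = 0.0566
(¬γ ∨ (γ ∧ ¬γ)) ∨ ((δ ∧ γ) ∧ β) = a + b − a·b on (0.8107, 0.0566) = 0.8214

0.821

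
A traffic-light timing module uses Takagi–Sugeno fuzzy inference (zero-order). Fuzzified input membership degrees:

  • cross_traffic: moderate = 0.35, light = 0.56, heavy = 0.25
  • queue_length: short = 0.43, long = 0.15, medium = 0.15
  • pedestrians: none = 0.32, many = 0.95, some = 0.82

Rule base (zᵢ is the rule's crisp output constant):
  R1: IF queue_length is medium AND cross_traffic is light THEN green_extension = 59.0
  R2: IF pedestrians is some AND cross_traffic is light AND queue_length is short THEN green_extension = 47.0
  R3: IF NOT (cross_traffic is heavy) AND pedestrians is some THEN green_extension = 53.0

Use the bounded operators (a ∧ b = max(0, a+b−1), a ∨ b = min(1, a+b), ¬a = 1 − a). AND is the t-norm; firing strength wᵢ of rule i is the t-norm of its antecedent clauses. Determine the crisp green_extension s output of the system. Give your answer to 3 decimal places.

53.000

R1 (z=59.0): medium=0.15, light=0.56; AND[max(0, a+b−1)] → w = 0.00
R2 (z=47.0): some=0.82, light=0.56, short=0.43; AND[max(0, a+b−1)] → w = 0.00
R3 (z=53.0): ¬heavy=1−0.25=0.75, some=0.82; AND[max(0, a+b−1)] → w = 0.57
Weighted average = (0.00·59.0 + 0.00·47.0 + 0.57·53.0) / (0.00 + 0.00 + 0.57)
  = 30.2100 / 0.5700 = 53.000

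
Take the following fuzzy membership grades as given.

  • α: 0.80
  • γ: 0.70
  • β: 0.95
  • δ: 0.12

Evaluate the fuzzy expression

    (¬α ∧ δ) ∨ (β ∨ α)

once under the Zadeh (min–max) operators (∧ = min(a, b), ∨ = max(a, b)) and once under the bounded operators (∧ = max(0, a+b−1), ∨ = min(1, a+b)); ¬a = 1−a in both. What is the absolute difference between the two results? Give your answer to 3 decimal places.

0.050

Under Zadeh (min–max):
  ¬α = 1 − 0.80 = 0.20
  ¬α ∧ δ = min(a, b) on (0.20, 0.12) = 0.12
  β ∨ α = max(a, b) on (0.95, 0.80) = 0.95
  (¬α ∧ δ) ∨ (β ∨ α) = max(a, b) on (0.12, 0.95) = 0.95
  → value = 0.9500
Under bounded:
  ¬α = 1 − 0.80 = 0.20
  ¬α ∧ δ = max(0, a+b−1) on (0.20, 0.12) = 0.00
  β ∨ α = min(1, a+b) on (0.95, 0.80) = 1.00
  (¬α ∧ δ) ∨ (β ∨ α) = min(1, a+b) on (0.00, 1.00) = 1.00
  → value = 1.0000
|0.9500 − 1.0000| = 0.050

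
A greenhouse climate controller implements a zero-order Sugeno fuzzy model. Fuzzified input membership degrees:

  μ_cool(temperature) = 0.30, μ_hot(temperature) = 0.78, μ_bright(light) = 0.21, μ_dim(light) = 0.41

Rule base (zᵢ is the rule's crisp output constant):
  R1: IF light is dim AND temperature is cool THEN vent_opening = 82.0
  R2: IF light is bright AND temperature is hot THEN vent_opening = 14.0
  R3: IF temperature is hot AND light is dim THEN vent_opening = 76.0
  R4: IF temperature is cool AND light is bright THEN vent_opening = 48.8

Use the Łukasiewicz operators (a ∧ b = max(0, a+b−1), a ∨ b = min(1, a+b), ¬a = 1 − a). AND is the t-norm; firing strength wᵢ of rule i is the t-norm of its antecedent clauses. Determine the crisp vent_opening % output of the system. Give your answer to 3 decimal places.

76.000

R1 (z=82.0): dim=0.41, cool=0.30; AND[max(0, a+b−1)] → w = 0.00
R2 (z=14.0): bright=0.21, hot=0.78; AND[max(0, a+b−1)] → w = 0.00
R3 (z=76.0): hot=0.78, dim=0.41; AND[max(0, a+b−1)] → w = 0.19
R4 (z=48.8): cool=0.30, bright=0.21; AND[max(0, a+b−1)] → w = 0.00
Weighted average = (0.00·82.0 + 0.00·14.0 + 0.19·76.0 + 0.00·48.8) / (0.00 + 0.00 + 0.19 + 0.00)
  = 14.4400 / 0.1900 = 76.000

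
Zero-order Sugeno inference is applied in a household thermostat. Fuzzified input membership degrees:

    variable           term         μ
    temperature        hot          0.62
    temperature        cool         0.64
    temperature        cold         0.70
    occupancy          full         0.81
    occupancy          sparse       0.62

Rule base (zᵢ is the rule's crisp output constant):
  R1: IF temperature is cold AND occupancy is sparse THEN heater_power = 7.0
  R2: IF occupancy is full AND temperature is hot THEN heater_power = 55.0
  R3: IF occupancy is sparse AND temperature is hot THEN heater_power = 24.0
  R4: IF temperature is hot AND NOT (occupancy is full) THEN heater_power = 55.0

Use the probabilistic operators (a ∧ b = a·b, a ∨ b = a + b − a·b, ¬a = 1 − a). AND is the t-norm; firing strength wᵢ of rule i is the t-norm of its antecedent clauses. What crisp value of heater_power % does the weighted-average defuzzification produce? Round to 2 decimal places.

32.23

R1 (z=7.0): cold=0.70, sparse=0.62; AND[a·b] → w = 0.4340
R2 (z=55.0): full=0.81, hot=0.62; AND[a·b] → w = 0.5022
R3 (z=24.0): sparse=0.62, hot=0.62; AND[a·b] → w = 0.3844
R4 (z=55.0): hot=0.62, ¬full=1−0.81=0.19; AND[a·b] → w = 0.1178
Weighted average = (0.4340·7.0 + 0.5022·55.0 + 0.3844·24.0 + 0.1178·55.0) / (0.4340 + 0.5022 + 0.3844 + 0.1178)
  = 46.3636 / 1.4384 = 32.23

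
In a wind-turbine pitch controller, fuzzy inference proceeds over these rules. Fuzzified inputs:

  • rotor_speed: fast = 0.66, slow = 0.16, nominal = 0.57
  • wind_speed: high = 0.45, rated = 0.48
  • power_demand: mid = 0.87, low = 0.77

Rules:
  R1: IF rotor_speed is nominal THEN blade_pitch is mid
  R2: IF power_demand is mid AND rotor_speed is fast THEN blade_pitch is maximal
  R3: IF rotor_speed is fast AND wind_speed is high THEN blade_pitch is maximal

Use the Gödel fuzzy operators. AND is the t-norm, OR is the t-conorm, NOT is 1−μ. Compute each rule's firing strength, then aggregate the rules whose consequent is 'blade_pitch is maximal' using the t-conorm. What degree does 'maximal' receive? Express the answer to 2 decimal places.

R1: nominal=0.57 → w = 0.57
R2: mid=0.87, fast=0.66; AND[min(a, b)] → w = 0.66
R3: fast=0.66, high=0.45; AND[min(a, b)] → w = 0.45
Rules with consequent 'maximal': {R2, R3} → strengths 0.66, 0.45
Aggregate via t-conorm [max(a, b)]: 0.66

0.66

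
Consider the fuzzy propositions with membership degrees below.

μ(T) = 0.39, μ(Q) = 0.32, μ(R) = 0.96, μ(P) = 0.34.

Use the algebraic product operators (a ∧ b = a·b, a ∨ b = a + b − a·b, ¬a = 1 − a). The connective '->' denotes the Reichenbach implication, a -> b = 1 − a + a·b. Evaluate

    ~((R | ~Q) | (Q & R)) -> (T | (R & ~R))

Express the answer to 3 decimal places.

0.995

~Q = 1 − 0.3200 = 0.6800
R | ~Q = a + b − a·b on (0.9600, 0.6800) = 0.9872
Q & R = a·b on (0.3200, 0.9600) = 0.3072
(R | ~Q) | (Q & R) = a + b − a·b on (0.9872, 0.3072) = 0.9911
~((R | ~Q) | (Q & R)) = 1 − 0.9911 = 0.0089
~R = 1 − 0.9600 = 0.0400
R & ~R = a·b on (0.9600, 0.0400) = 0.0384
T | (R & ~R) = a + b − a·b on (0.3900, 0.0384) = 0.4134
~((R | ~Q) | (Q & R)) -> (T | (R & ~R))  [Reichenbach: 1 − a + a·b] with a=0.0089, b=0.4134 → 0.9948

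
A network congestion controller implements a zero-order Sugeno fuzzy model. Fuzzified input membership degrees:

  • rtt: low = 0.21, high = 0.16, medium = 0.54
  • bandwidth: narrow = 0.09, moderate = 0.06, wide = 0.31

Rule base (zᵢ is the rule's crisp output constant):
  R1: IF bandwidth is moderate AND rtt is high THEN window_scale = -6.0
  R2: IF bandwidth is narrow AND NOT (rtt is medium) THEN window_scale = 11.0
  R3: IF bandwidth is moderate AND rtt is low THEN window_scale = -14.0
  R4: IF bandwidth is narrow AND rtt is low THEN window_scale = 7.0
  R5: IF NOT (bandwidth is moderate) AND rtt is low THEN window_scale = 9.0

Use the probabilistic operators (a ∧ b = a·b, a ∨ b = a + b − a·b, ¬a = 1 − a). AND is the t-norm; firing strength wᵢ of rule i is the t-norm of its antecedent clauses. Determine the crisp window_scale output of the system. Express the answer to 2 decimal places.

R1 (z=-6.0): moderate=0.06, high=0.16; AND[a·b] → w = 0.0096
R2 (z=11.0): narrow=0.09, ¬medium=1−0.54=0.46; AND[a·b] → w = 0.0414
R3 (z=-14.0): moderate=0.06, low=0.21; AND[a·b] → w = 0.0126
R4 (z=7.0): narrow=0.09, low=0.21; AND[a·b] → w = 0.0189
R5 (z=9.0): ¬moderate=1−0.06=0.94, low=0.21; AND[a·b] → w = 0.1974
Weighted average = (0.0096·-6.0 + 0.0414·11.0 + 0.0126·-14.0 + 0.0189·7.0 + 0.1974·9.0) / (0.0096 + 0.0414 + 0.0126 + 0.0189 + 0.1974)
  = 2.1303 / 0.2799 = 7.61

7.61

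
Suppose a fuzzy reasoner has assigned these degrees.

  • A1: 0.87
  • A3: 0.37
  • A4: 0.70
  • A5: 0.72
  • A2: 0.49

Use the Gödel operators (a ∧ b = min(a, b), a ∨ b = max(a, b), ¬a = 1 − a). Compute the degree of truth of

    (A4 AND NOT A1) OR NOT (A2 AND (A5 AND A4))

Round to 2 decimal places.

0.51

NOT A1 = 1 − 0.87 = 0.13
A4 AND NOT A1 = min(a, b) on (0.70, 0.13) = 0.13
A5 AND A4 = min(a, b) on (0.72, 0.70) = 0.70
A2 AND (A5 AND A4) = min(a, b) on (0.49, 0.70) = 0.49
NOT (A2 AND (A5 AND A4)) = 1 − 0.49 = 0.51
(A4 AND NOT A1) OR NOT (A2 AND (A5 AND A4)) = max(a, b) on (0.13, 0.51) = 0.51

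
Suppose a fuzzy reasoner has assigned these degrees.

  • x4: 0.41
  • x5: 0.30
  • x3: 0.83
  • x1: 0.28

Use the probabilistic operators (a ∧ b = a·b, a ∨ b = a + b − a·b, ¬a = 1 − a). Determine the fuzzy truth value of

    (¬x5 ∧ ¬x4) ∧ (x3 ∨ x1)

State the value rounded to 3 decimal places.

0.362

¬x5 = 1 − 0.3000 = 0.7000
¬x4 = 1 − 0.4100 = 0.5900
¬x5 ∧ ¬x4 = a·b on (0.7000, 0.5900) = 0.4130
x3 ∨ x1 = a + b − a·b on (0.8300, 0.2800) = 0.8776
(¬x5 ∧ ¬x4) ∧ (x3 ∨ x1) = a·b on (0.4130, 0.8776) = 0.3624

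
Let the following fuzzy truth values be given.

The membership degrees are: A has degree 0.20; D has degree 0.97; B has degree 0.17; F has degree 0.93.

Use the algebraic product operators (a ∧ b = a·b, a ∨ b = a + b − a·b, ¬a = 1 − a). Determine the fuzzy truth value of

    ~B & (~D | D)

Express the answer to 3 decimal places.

0.806

~B = 1 − 0.1700 = 0.8300
~D = 1 − 0.9700 = 0.0300
~D | D = a + b − a·b on (0.0300, 0.9700) = 0.9709
~B & (~D | D) = a·b on (0.8300, 0.9709) = 0.8058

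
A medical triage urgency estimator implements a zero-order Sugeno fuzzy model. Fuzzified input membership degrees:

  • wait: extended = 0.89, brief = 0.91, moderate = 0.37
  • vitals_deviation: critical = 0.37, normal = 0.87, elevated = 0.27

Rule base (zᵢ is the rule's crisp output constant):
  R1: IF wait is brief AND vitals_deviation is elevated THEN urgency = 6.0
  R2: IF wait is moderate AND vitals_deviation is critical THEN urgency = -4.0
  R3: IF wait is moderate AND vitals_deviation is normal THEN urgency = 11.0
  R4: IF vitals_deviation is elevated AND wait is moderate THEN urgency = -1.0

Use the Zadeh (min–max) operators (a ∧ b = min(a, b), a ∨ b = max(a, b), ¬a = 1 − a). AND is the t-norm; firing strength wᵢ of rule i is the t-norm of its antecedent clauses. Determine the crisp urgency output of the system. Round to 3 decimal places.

3.078

R1 (z=6.0): brief=0.91, elevated=0.27; AND[min(a, b)] → w = 0.27
R2 (z=-4.0): moderate=0.37, critical=0.37; AND[min(a, b)] → w = 0.37
R3 (z=11.0): moderate=0.37, normal=0.87; AND[min(a, b)] → w = 0.37
R4 (z=-1.0): elevated=0.27, moderate=0.37; AND[min(a, b)] → w = 0.27
Weighted average = (0.27·6.0 + 0.37·-4.0 + 0.37·11.0 + 0.27·-1.0) / (0.27 + 0.37 + 0.37 + 0.27)
  = 3.9400 / 1.2800 = 3.078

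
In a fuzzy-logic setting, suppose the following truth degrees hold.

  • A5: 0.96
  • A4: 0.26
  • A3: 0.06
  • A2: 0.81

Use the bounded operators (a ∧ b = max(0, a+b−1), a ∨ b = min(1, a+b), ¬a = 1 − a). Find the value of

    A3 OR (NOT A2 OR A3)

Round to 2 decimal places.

0.31

NOT A2 = 1 − 0.81 = 0.19
NOT A2 OR A3 = min(1, a+b) on (0.19, 0.06) = 0.25
A3 OR (NOT A2 OR A3) = min(1, a+b) on (0.06, 0.25) = 0.31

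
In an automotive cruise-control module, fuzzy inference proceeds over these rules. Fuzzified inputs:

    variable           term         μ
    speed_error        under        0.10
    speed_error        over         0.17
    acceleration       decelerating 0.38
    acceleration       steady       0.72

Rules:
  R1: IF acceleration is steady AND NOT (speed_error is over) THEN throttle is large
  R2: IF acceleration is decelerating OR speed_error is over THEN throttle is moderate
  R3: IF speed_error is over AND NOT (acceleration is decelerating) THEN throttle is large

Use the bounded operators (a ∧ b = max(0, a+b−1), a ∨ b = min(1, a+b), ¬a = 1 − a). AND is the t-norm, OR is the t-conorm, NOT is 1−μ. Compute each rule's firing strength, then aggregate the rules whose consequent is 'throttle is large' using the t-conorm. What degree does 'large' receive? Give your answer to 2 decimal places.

R1: steady=0.72, ¬over=1−0.17=0.83; AND[max(0, a+b−1)] → w = 0.55
R2: decelerating=0.38, over=0.17; OR[min(1, a+b)] → w = 0.55
R3: over=0.17, ¬decelerating=1−0.38=0.62; AND[max(0, a+b−1)] → w = 0.00
Rules with consequent 'large': {R1, R3} → strengths 0.55, 0.00
Aggregate via t-conorm [min(1, a+b)]: 0.55

0.55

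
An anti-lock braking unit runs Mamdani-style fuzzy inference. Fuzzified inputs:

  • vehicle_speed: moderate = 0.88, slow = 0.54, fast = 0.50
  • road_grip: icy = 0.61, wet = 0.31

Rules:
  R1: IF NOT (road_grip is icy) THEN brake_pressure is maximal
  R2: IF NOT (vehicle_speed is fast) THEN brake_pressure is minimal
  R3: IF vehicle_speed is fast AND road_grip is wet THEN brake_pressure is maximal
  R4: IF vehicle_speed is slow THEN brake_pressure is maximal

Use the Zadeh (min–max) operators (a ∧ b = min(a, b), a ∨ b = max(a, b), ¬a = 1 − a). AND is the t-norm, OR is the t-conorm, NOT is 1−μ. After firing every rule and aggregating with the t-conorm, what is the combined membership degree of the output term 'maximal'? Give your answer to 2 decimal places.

R1: ¬icy=1−0.61=0.39 → w = 0.39
R2: ¬fast=1−0.50=0.50 → w = 0.50
R3: fast=0.50, wet=0.31; AND[min(a, b)] → w = 0.31
R4: slow=0.54 → w = 0.54
Rules with consequent 'maximal': {R1, R3, R4} → strengths 0.39, 0.31, 0.54
Aggregate via t-conorm [max(a, b)]: 0.54

0.54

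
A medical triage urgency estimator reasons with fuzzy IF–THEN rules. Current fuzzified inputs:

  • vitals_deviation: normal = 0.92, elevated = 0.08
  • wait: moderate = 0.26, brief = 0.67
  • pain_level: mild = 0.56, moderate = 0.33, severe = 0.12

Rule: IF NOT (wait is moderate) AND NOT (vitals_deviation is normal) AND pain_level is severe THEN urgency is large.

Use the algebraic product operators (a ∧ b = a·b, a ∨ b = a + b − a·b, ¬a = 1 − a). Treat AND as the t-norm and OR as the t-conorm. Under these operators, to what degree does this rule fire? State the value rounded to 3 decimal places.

firing strength: ¬moderate=1−0.26=0.74, ¬normal=1−0.92=0.08, severe=0.12; AND[a·b] → w = 0.0071

0.007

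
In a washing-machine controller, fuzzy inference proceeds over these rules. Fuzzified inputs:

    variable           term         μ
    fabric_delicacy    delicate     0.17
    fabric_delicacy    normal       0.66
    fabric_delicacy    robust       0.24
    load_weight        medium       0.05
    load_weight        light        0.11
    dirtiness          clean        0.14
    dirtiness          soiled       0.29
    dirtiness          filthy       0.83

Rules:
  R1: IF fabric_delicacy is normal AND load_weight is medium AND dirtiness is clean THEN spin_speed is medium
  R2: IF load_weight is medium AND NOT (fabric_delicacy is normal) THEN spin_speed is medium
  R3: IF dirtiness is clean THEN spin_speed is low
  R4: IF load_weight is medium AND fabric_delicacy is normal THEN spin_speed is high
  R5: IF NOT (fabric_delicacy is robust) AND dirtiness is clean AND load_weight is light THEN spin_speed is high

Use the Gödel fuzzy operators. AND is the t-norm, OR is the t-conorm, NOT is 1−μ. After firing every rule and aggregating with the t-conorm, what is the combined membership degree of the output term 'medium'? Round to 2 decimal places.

0.05

R1: normal=0.66, medium=0.05, clean=0.14; AND[min(a, b)] → w = 0.05
R2: medium=0.05, ¬normal=1−0.66=0.34; AND[min(a, b)] → w = 0.05
R3: clean=0.14 → w = 0.14
R4: medium=0.05, normal=0.66; AND[min(a, b)] → w = 0.05
R5: ¬robust=1−0.24=0.76, clean=0.14, light=0.11; AND[min(a, b)] → w = 0.11
Rules with consequent 'medium': {R1, R2} → strengths 0.05, 0.05
Aggregate via t-conorm [max(a, b)]: 0.05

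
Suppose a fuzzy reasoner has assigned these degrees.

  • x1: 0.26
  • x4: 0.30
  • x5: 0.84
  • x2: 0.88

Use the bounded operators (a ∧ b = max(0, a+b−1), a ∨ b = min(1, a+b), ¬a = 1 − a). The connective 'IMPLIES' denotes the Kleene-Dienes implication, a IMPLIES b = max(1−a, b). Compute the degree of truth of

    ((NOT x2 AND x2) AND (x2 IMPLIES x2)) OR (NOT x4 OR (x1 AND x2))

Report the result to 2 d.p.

NOT x2 = 1 − 0.88 = 0.12
NOT x2 AND x2 = max(0, a+b−1) on (0.12, 0.88) = 0.00
x2 IMPLIES x2  [Kleene-Dienes: max(1−a, b)] with a=0.88, b=0.88 → 0.88
(NOT x2 AND x2) AND (x2 IMPLIES x2) = max(0, a+b−1) on (0.00, 0.88) = 0.00
NOT x4 = 1 − 0.30 = 0.70
x1 AND x2 = max(0, a+b−1) on (0.26, 0.88) = 0.14
NOT x4 OR (x1 AND x2) = min(1, a+b) on (0.70, 0.14) = 0.84
((NOT x2 AND x2) AND (x2 IMPLIES x2)) OR (NOT x4 OR (x1 AND x2)) = min(1, a+b) on (0.00, 0.84) = 0.84

0.84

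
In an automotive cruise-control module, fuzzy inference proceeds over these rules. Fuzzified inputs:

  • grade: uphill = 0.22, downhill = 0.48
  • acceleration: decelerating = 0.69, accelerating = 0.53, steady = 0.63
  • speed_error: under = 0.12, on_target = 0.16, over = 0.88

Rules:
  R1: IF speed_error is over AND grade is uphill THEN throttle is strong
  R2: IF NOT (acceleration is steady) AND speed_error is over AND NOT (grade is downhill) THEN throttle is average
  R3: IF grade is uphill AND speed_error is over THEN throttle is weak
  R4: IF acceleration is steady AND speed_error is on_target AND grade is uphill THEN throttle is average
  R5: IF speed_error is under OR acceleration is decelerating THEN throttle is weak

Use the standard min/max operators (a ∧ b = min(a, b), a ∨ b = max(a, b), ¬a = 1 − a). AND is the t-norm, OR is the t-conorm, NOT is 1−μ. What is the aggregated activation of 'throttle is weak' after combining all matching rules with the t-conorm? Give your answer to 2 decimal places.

R1: over=0.88, uphill=0.22; AND[min(a, b)] → w = 0.22
R2: ¬steady=1−0.63=0.37, over=0.88, ¬downhill=1−0.48=0.52; AND[min(a, b)] → w = 0.37
R3: uphill=0.22, over=0.88; AND[min(a, b)] → w = 0.22
R4: steady=0.63, on_target=0.16, uphill=0.22; AND[min(a, b)] → w = 0.16
R5: under=0.12, decelerating=0.69; OR[max(a, b)] → w = 0.69
Rules with consequent 'weak': {R3, R5} → strengths 0.22, 0.69
Aggregate via t-conorm [max(a, b)]: 0.69

0.69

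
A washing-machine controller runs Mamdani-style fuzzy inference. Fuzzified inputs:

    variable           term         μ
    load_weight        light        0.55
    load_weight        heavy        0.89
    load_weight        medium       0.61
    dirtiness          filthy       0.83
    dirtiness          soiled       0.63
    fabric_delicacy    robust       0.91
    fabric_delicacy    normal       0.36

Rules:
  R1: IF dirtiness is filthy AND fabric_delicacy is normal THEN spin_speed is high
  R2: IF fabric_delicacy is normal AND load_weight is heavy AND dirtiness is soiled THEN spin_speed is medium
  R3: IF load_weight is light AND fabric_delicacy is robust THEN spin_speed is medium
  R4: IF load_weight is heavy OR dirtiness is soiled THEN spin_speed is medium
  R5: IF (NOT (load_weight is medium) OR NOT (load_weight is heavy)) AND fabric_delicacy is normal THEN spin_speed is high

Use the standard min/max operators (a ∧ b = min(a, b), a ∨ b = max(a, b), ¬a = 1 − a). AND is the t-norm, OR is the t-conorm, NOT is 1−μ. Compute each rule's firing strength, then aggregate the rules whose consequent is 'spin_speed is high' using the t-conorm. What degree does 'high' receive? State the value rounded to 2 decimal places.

R1: filthy=0.83, normal=0.36; AND[min(a, b)] → w = 0.36
R2: normal=0.36, heavy=0.89, soiled=0.63; AND[min(a, b)] → w = 0.36
R3: light=0.55, robust=0.91; AND[min(a, b)] → w = 0.55
R4: heavy=0.89, soiled=0.63; OR[max(a, b)] → w = 0.89
R5: (¬medium=1−0.61=0.39 OR ¬heavy=1−0.89=0.11) = 0.39; AND[min(a, b)] with normal=0.36 → w = 0.36
Rules with consequent 'high': {R1, R5} → strengths 0.36, 0.36
Aggregate via t-conorm [max(a, b)]: 0.36

0.36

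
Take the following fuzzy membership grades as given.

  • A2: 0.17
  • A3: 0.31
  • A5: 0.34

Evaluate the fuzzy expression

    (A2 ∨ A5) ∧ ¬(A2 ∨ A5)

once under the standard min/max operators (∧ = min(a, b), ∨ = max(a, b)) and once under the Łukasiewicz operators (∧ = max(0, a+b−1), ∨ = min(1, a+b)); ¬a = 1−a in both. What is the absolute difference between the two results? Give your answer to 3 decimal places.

0.340

Under standard min/max:
  A2 ∨ A5 = max(a, b) on (0.17, 0.34) = 0.34
  A2 ∨ A5 = max(a, b) on (0.17, 0.34) = 0.34
  ¬(A2 ∨ A5) = 1 − 0.34 = 0.66
  (A2 ∨ A5) ∧ ¬(A2 ∨ A5) = min(a, b) on (0.34, 0.66) = 0.34
  → value = 0.3400
Under Łukasiewicz:
  A2 ∨ A5 = min(1, a+b) on (0.17, 0.34) = 0.51
  A2 ∨ A5 = min(1, a+b) on (0.17, 0.34) = 0.51
  ¬(A2 ∨ A5) = 1 − 0.51 = 0.49
  (A2 ∨ A5) ∧ ¬(A2 ∨ A5) = max(0, a+b−1) on (0.51, 0.49) = 0.00
  → value = 0.0000
|0.3400 − 0.0000| = 0.340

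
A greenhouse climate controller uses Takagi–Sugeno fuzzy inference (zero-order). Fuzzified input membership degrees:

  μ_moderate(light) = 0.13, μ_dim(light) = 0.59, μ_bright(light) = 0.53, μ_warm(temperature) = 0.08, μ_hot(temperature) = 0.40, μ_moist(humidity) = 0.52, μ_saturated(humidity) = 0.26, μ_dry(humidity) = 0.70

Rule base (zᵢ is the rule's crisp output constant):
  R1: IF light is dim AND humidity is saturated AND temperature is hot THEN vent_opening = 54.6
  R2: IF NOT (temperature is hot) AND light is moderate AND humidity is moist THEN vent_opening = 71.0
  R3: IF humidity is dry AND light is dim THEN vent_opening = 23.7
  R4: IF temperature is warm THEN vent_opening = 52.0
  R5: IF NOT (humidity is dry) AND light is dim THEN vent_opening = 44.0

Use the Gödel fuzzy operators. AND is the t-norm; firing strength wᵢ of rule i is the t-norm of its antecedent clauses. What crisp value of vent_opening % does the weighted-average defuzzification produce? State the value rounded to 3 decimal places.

40.271

R1 (z=54.6): dim=0.59, saturated=0.26, hot=0.40; AND[min(a, b)] → w = 0.26
R2 (z=71.0): ¬hot=1−0.40=0.60, moderate=0.13, moist=0.52; AND[min(a, b)] → w = 0.13
R3 (z=23.7): dry=0.70, dim=0.59; AND[min(a, b)] → w = 0.59
R4 (z=52.0): warm=0.08 → w = 0.08
R5 (z=44.0): ¬dry=1−0.70=0.30, dim=0.59; AND[min(a, b)] → w = 0.30
Weighted average = (0.26·54.6 + 0.13·71.0 + 0.59·23.7 + 0.08·52.0 + 0.30·44.0) / (0.26 + 0.13 + 0.59 + 0.08 + 0.30)
  = 54.7690 / 1.3600 = 40.271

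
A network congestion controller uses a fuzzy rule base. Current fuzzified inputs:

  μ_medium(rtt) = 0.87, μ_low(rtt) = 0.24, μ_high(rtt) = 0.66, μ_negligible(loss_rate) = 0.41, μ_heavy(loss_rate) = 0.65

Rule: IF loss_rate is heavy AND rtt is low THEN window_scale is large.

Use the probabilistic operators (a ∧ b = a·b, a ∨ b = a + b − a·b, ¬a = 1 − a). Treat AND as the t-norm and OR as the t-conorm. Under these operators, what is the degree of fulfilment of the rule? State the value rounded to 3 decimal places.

0.156

firing strength: heavy=0.65, low=0.24; AND[a·b] → w = 0.1560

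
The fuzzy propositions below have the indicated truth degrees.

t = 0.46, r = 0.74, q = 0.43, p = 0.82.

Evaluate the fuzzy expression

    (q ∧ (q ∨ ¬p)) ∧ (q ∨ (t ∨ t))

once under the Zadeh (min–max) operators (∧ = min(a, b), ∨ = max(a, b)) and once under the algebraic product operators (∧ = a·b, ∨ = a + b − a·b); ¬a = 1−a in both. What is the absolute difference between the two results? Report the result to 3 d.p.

Under Zadeh (min–max):
  ¬p = 1 − 0.82 = 0.18
  q ∨ ¬p = max(a, b) on (0.43, 0.18) = 0.43
  q ∧ (q ∨ ¬p) = min(a, b) on (0.43, 0.43) = 0.43
  t ∨ t = max(a, b) on (0.46, 0.46) = 0.46
  q ∨ (t ∨ t) = max(a, b) on (0.43, 0.46) = 0.46
  (q ∧ (q ∨ ¬p)) ∧ (q ∨ (t ∨ t)) = min(a, b) on (0.43, 0.46) = 0.43
  → value = 0.4300
Under algebraic product:
  ¬p = 1 − 0.8200 = 0.1800
  q ∨ ¬p = a + b − a·b on (0.4300, 0.1800) = 0.5326
  q ∧ (q ∨ ¬p) = a·b on (0.4300, 0.5326) = 0.2290
  t ∨ t = a + b − a·b on (0.4600, 0.4600) = 0.7084
  q ∨ (t ∨ t) = a + b − a·b on (0.4300, 0.7084) = 0.8338
  (q ∧ (q ∨ ¬p)) ∧ (q ∨ (t ∨ t)) = a·b on (0.2290, 0.8338) = 0.1910
  → value = 0.1910
|0.4300 − 0.1910| = 0.239

0.239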